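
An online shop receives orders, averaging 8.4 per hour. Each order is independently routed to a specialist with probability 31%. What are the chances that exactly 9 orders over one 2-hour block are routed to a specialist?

Thinning: the orders that are routed to a specialist themselves form a Poisson process with rate 0.31 × 8.4 = 2.604 per hour.
Over the interval, μ = 2.604 × 2 = 5.208 (a 2-hour block = 2 hours).
P(N = 9) = e^(−5.208) · 5.208^9/9! ≈ 0.0425.

0.0425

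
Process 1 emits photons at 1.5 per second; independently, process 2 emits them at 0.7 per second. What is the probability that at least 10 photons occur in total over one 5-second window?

Independent Poisson processes superpose: combined rate λ = 1.5 + 0.7 = 2.2 per second.
Over the interval, μ = 2.2 × 5 = 11 (a 5-second window = 5 seconds).
P(N ≥ 10) = 1 − P(N ≤ 9) ≈ 0.6595.

0.6595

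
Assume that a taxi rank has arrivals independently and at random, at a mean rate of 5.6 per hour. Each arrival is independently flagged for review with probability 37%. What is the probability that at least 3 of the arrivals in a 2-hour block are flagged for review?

Thinning: the arrivals that are flagged for review themselves form a Poisson process with rate 0.37 × 5.6 = 2.072 per hour.
Over the interval, μ = 2.072 × 2 = 4.144 (a 2-hour block = 2 hours).
P(N ≥ 3) = 1 − P(N ≤ 2) ≈ 0.7822.

0.7822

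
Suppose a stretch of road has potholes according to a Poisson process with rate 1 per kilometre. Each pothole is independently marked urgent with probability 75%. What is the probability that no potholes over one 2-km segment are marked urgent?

0.2231

Thinning: the potholes that are marked urgent themselves form a Poisson process with rate 0.75 × 1 = 0.75 per kilometre.
Over the interval, μ = 0.75 × 2 = 1.5 (a 2-km segment = 2 kilometres).
P(N = 0) = e^(−1.5) · 1.5^0/0! ≈ 0.2231.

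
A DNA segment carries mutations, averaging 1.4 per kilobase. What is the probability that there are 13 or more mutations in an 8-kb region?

Over the interval, μ = 1.4 × 8 = 11.2 (an 8-kb region = 8 kilobases).
P(N ≥ 13) = 1 − P(N ≤ 12) = 1 − Σ_{j=0}^{12} e^(−μ) μ^j/j! ≈ 0.3334.

0.3334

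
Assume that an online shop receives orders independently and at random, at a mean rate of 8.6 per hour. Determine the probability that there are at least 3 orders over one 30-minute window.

Over the interval, μ = 8.6 × 0.5 = 4.3 (a 30-minute window = 0.5 hours).
P(N ≥ 3) = 1 − P(N ≤ 2) = 1 − Σ_{j=0}^{2} e^(−μ) μ^j/j! ≈ 0.8026.

0.8026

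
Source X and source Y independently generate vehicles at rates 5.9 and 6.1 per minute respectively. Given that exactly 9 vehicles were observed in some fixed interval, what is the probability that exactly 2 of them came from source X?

Given the total, each event is independently from source X with probability p = λ_X/(λ_X+λ_Y) = 5.9/12 ≈ 0.4917.
So K ~ Binomial(9, 5.9/12): P(K = 2) = C(9,2) · (5.9/12)^2 · (6.1/12)^7 ≈ 0.0763.

0.0763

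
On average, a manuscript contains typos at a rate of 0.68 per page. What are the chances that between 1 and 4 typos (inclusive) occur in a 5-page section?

Over the interval, μ = 0.68 × 5 = 3.4 (a 5-page section = 5 pages).
P(1 ≤ N ≤ 4) = Σ_{j=1}^{4} e^(−3.4) · 3.4^j/j! ≈ 0.7108.

0.7108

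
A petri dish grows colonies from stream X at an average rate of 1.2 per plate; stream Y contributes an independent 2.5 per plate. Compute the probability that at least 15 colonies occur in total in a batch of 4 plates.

0.5137

Independent Poisson processes superpose: combined rate λ = 1.2 + 2.5 = 3.7 per plate.
Over the interval, μ = 3.7 × 4 = 14.8 (a batch of 4 plates = 4 plates).
P(N ≥ 15) = 1 − P(N ≤ 14) ≈ 0.5137.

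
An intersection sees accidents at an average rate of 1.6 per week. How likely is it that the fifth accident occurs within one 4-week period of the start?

0.7649

Over the interval, μ = 1.6 × 4 = 6.4 (a 4-week period = 4 weeks).
The fifth arrival falls in the interval iff at least 5 events occur there: P(S_5 ≤ t) = P(N ≥ 5) = 1 − P(N ≤ 4) ≈ 0.7649.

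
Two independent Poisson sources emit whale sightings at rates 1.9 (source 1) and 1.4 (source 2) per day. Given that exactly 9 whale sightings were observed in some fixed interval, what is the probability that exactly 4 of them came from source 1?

0.1903

Given the total, each event is independently from source 1 with probability p = λ_1/(λ_1+λ_2) = 1.9/3.3 ≈ 0.5758.
So K ~ Binomial(9, 1.9/3.3): P(K = 4) = C(9,4) · (1.9/3.3)^4 · (1.4/3.3)^5 ≈ 0.1903.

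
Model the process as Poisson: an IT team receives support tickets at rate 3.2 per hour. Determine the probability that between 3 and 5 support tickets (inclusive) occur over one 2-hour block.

0.3374

Over the interval, μ = 3.2 × 2 = 6.4 (a 2-hour block = 2 hours).
P(3 ≤ N ≤ 5) = Σ_{j=3}^{5} e^(−6.4) · 6.4^j/j! ≈ 0.3374.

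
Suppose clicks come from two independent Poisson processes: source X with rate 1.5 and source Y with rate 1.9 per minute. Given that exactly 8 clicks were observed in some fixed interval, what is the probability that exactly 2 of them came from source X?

Given the total, each event is independently from source X with probability p = λ_X/(λ_X+λ_Y) = 1.5/3.4 ≈ 0.4412.
So K ~ Binomial(8, 1.5/3.4): P(K = 2) = C(8,2) · (1.5/3.4)^2 · (1.9/3.4)^6 ≈ 0.1660.

0.1660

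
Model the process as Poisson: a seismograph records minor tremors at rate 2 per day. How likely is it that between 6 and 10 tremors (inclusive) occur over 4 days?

Over the interval, μ = 2 × 4 = 8 (4 days).
P(6 ≤ N ≤ 10) = Σ_{j=6}^{10} e^(−8) · 8^j/j! ≈ 0.6246.

0.6246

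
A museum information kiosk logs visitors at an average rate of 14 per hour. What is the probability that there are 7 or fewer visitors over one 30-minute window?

Over the interval, μ = 14 × 0.5 = 7 (a 30-minute window = 0.5 hours).
P(N ≤ 7) = Σ_{j=0}^{7} e^(−μ) μ^j/j! ≈ 0.5987.

0.5987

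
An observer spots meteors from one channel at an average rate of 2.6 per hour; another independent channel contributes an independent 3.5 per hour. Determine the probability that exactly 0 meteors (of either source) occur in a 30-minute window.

Independent Poisson processes superpose: combined rate λ = 2.6 + 3.5 = 6.1 per hour.
Over the interval, μ = 6.1 × 0.5 = 3.05 (a 30-minute window = 0.5 hours).
P(N = 0) = e^(−3.05) · 3.05^0/0! ≈ 0.0474.

0.0474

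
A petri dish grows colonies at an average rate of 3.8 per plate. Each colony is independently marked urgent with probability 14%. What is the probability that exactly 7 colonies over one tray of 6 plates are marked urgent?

Thinning: the colonies that are marked urgent themselves form a Poisson process with rate 0.14 × 3.8 = 0.532 per plate.
Over the interval, μ = 0.532 × 6 = 3.192 (a tray of 6 plates = 6 plates).
P(N = 7) = e^(−3.192) · 3.192^7/7! ≈ 0.0275.

0.0275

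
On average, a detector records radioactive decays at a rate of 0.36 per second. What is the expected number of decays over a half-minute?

10.8

E[N] = λt = 0.36 × 30 = 10.8 (a half-minute = 30 seconds).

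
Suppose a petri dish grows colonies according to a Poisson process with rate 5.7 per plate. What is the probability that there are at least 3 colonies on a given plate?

With mean μ = 5.7 per plate,
P(N ≥ 3) = 1 − P(N ≤ 2) = 1 − Σ_{j=0}^{2} e^(−μ) μ^j/j! ≈ 0.9232.

0.9232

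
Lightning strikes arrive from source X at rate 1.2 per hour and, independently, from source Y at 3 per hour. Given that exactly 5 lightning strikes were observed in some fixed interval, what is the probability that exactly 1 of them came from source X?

0.3719

Given the total, each event is independently from source X with probability p = λ_X/(λ_X+λ_Y) = 1.2/4.2 ≈ 0.2857.
So K ~ Binomial(5, 1.2/4.2): P(K = 1) = C(5,1) · (1.2/4.2)^1 · (3/4.2)^4 ≈ 0.3719.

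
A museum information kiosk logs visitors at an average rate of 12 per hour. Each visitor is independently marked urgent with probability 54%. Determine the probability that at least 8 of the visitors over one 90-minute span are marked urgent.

0.7535

Thinning: the visitors that are marked urgent themselves form a Poisson process with rate 0.54 × 12 = 6.48 per hour.
Over the interval, μ = 6.48 × 1.5 = 9.72 (a 90-minute span = 1.5 hours).
P(N ≥ 8) = 1 − P(N ≤ 7) ≈ 0.7535.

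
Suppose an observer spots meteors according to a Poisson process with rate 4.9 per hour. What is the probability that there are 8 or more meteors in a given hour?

0.1231

With mean μ = 4.9 per hour,
P(N ≥ 8) = 1 − P(N ≤ 7) = 1 − Σ_{j=0}^{7} e^(−μ) μ^j/j! ≈ 0.1231.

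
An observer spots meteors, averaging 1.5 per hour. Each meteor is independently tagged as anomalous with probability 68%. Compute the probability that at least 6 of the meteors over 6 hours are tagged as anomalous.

Thinning: the meteors that are tagged as anomalous themselves form a Poisson process with rate 0.68 × 1.5 = 1.02 per hour.
Over the interval, μ = 1.02 × 6 = 6.12 (6 hours).
P(N ≥ 6) = 1 − P(N ≤ 5) ≈ 0.5734.

0.5734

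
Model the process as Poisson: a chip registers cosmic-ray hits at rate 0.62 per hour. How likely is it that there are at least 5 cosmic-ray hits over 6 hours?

Over the interval, μ = 0.62 × 6 = 3.72 (6 hours).
P(N ≥ 5) = 1 − P(N ≤ 4) = 1 − Σ_{j=0}^{4} e^(−μ) μ^j/j! ≈ 0.3166.

0.3166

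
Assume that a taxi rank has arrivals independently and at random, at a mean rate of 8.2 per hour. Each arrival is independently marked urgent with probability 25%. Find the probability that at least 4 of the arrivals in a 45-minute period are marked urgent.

0.0704

Thinning: the arrivals that are marked urgent themselves form a Poisson process with rate 0.25 × 8.2 = 2.05 per hour.
Over the interval, μ = 2.05 × 0.75 = 1.5375 (a 45-minute period = 0.75 hours).
P(N ≥ 4) = 1 − P(N ≤ 3) ≈ 0.0704.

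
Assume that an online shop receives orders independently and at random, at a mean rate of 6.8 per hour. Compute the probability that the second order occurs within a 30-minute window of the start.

0.8532

Over the interval, μ = 6.8 × 0.5 = 3.4 (a 30-minute window = 0.5 hours).
The second arrival falls in the interval iff at least 2 events occur there: P(S_2 ≤ t) = P(N ≥ 2) = 1 − P(N ≤ 1) ≈ 0.8532.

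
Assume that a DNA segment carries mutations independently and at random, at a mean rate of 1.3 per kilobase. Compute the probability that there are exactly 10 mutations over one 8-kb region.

Over the interval, μ = 1.3 × 8 = 10.4 (an 8-kb region = 8 kilobases).
P(N = 10) = e^(−μ) μ^10/10! = e^(−10.4) · 10.4^10/3628800 ≈ 0.1241.

0.1241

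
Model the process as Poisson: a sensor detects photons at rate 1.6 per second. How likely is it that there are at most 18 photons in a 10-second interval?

Over the interval, μ = 1.6 × 10 = 16 (a 10-second interval = 10 seconds).
P(N ≤ 18) = Σ_{j=0}^{18} e^(−μ) μ^j/j! ≈ 0.7423.

0.7423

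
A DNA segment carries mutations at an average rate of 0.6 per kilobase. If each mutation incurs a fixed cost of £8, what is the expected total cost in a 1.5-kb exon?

E[N] = 0.6 × 1.5 = 0.9 (a 1.5-kb exon = 1.5 kilobases); E[cost] = 0.9 × £8 = £7.2.

£7.2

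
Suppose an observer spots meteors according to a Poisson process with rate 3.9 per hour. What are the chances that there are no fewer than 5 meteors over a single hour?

With mean μ = 3.9 per hour,
P(N ≥ 5) = 1 − P(N ≤ 4) = 1 − Σ_{j=0}^{4} e^(−μ) μ^j/j! ≈ 0.3516.

0.3516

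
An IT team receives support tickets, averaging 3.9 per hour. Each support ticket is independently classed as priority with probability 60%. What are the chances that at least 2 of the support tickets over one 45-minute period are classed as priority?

0.5236

Thinning: the support tickets that are classed as priority themselves form a Poisson process with rate 0.6 × 3.9 = 2.34 per hour.
Over the interval, μ = 2.34 × 0.75 = 1.755 (a 45-minute period = 0.75 hours).
P(N ≥ 2) = 1 − P(N ≤ 1) ≈ 0.5236.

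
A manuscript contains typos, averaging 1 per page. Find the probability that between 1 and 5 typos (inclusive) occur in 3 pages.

0.8663

Over the interval, μ = 1 × 3 = 3 (3 pages).
P(1 ≤ N ≤ 5) = Σ_{j=1}^{5} e^(−3) · 3^j/j! ≈ 0.8663.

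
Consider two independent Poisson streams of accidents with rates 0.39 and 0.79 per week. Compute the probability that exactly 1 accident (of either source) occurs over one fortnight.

0.2228

Independent Poisson processes superpose: combined rate λ = 0.39 + 0.79 = 1.18 per week.
Over the interval, μ = 1.18 × 2 = 2.36 (a fortnight = 2 weeks).
P(N = 1) = e^(−2.36) · 2.36^1/1! ≈ 0.2228.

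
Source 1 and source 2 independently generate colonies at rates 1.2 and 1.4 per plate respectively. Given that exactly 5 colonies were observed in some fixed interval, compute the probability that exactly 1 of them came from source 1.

Given the total, each event is independently from source 1 with probability p = λ_1/(λ_1+λ_2) = 1.2/2.6 ≈ 0.4615.
So K ~ Binomial(5, 1.2/2.6): P(K = 1) = C(5,1) · (1.2/2.6)^1 · (1.4/2.6)^4 ≈ 0.1940.

0.1940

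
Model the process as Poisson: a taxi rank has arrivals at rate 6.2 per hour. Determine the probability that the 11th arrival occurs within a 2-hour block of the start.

0.6933

Over the interval, μ = 6.2 × 2 = 12.4 (a 2-hour block = 2 hours).
The 11th arrival falls in the interval iff at least 11 events occur there: P(S_11 ≤ t) = P(N ≥ 11) = 1 − P(N ≤ 10) ≈ 0.6933.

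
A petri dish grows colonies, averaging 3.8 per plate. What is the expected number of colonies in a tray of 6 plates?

E[N] = λt = 3.8 × 6 = 22.8 (a tray of 6 plates = 6 plates).

22.8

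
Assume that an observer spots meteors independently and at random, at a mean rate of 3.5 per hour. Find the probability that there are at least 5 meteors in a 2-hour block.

0.8270

Over the interval, μ = 3.5 × 2 = 7 (a 2-hour block = 2 hours).
P(N ≥ 5) = 1 − P(N ≤ 4) = 1 − Σ_{j=0}^{4} e^(−μ) μ^j/j! ≈ 0.8270.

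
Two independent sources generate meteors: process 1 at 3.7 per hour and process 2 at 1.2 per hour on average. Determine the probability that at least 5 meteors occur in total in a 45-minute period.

0.3080

Independent Poisson processes superpose: combined rate λ = 3.7 + 1.2 = 4.9 per hour.
Over the interval, μ = 4.9 × 0.75 = 3.675 (a 45-minute period = 0.75 hours).
P(N ≥ 5) = 1 − P(N ≤ 4) ≈ 0.3080.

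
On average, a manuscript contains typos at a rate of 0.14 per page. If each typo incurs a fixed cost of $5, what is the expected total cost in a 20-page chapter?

$14

E[N] = 0.14 × 20 = 2.8 (a 20-page chapter = 20 pages); E[cost] = 2.8 × $5 = $14.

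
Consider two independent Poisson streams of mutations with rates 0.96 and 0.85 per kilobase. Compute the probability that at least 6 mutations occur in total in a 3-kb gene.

0.4590

Independent Poisson processes superpose: combined rate λ = 0.96 + 0.85 = 1.81 per kilobase.
Over the interval, μ = 1.81 × 3 = 5.43 (a 3-kb gene = 3 kilobases).
P(N ≥ 6) = 1 − P(N ≤ 5) ≈ 0.4590.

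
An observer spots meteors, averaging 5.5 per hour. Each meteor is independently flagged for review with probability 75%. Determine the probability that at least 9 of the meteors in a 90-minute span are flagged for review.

0.1727

Thinning: the meteors that are flagged for review themselves form a Poisson process with rate 0.75 × 5.5 = 4.125 per hour.
Over the interval, μ = 4.125 × 1.5 = 6.1875 (a 90-minute span = 1.5 hours).
P(N ≥ 9) = 1 − P(N ≤ 8) ≈ 0.1727.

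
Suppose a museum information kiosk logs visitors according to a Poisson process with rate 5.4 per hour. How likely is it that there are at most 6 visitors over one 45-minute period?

Over the interval, μ = 5.4 × 0.75 = 4.05 (a 45-minute period = 0.75 hours).
P(N ≤ 6) = Σ_{j=0}^{6} e^(−μ) μ^j/j! ≈ 0.8841.

0.8841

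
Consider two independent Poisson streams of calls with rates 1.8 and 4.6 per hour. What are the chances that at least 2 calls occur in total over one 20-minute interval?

Independent Poisson processes superpose: combined rate λ = 1.8 + 4.6 = 6.4 per hour.
Over the interval, μ = 6.4 × 1/3 ≈ 2.13333 (a 20-minute interval = 1/3 hours).
P(N ≥ 2) = 1 − P(N ≤ 1) ≈ 0.6289.

0.6289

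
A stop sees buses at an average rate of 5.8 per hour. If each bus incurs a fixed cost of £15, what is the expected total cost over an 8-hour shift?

E[N] = 5.8 × 8 = 46.4 (an 8-hour shift = 8 hours); E[cost] = 46.4 × £15 = £696.

£696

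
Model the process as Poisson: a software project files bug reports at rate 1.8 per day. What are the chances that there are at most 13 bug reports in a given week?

Over the interval, μ = 1.8 × 7 = 12.6 (a week = 7 days).
P(N ≤ 13) = Σ_{j=0}^{13} e^(−μ) μ^j/j! ≈ 0.6169.

0.6169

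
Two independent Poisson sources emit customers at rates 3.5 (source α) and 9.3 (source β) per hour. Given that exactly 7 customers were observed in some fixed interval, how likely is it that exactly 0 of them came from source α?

0.1069

Given the total, each event is independently from source α with probability p = λ_α/(λ_α+λ_β) = 3.5/12.8 ≈ 0.2734.
So K ~ Binomial(7, 3.5/12.8): P(K = 0) = C(7,0) · (3.5/12.8)^0 · (9.3/12.8)^7 ≈ 0.1069.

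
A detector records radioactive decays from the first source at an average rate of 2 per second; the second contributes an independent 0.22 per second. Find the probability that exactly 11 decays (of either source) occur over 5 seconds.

0.1193

Independent Poisson processes superpose: combined rate λ = 2 + 0.22 = 2.22 per second.
Over the interval, μ = 2.22 × 5 = 11.1 (5 seconds).
P(N = 11) = e^(−11.1) · 11.1^11/11! ≈ 0.1193.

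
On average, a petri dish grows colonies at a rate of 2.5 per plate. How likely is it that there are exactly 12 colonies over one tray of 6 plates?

Over the interval, μ = 2.5 × 6 = 15 (a tray of 6 plates = 6 plates).
P(N = 12) = e^(−μ) μ^12/12! = e^(−15) · 15^12/479001600 ≈ 0.0829.

0.0829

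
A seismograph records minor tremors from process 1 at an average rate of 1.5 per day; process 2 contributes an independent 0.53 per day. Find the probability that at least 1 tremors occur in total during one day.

0.8687

Independent Poisson processes superpose: combined rate λ = 1.5 + 0.53 = 2.03 per day.
So μ = 2.03.
P(N ≥ 1) = 1 − P(N ≤ 0) ≈ 0.8687.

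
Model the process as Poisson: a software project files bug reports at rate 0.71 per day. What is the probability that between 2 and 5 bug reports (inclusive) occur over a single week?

0.5798

Over the interval, μ = 0.71 × 7 = 4.97 (a week = 7 days).
P(2 ≤ N ≤ 5) = Σ_{j=2}^{5} e^(−4.97) · 4.97^j/j! ≈ 0.5798.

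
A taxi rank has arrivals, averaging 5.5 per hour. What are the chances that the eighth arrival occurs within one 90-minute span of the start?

0.5814

Over the interval, μ = 5.5 × 1.5 = 8.25 (a 90-minute span = 1.5 hours).
The eighth arrival falls in the interval iff at least 8 events occur there: P(S_8 ≤ t) = P(N ≥ 8) = 1 − P(N ≤ 7) ≈ 0.5814.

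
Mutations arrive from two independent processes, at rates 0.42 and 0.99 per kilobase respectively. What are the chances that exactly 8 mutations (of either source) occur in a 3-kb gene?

Independent Poisson processes superpose: combined rate λ = 0.42 + 0.99 = 1.41 per kilobase.
Over the interval, μ = 1.41 × 3 = 4.23 (a 3-kb gene = 3 kilobases).
P(N = 8) = e^(−4.23) · 4.23^8/8! ≈ 0.0370.

0.0370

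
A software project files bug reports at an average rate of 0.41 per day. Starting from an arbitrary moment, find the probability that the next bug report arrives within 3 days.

0.7077

Inter-arrival times are exponential with rate λ = 0.41 per day.
P(T ≤ 3) = 1 − e^(−λt) = 1 − e^(−0.41 × 3) = 1 − e^(−1.23) ≈ 0.7077.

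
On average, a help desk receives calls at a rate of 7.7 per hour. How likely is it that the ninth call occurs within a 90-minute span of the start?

0.8132

Over the interval, μ = 7.7 × 1.5 = 11.55 (a 90-minute span = 1.5 hours).
The ninth arrival falls in the interval iff at least 9 events occur there: P(S_9 ≤ t) = P(N ≥ 9) = 1 − P(N ≤ 8) ≈ 0.8132.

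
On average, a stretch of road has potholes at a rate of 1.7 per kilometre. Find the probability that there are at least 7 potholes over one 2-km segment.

0.0579

Over the interval, μ = 1.7 × 2 = 3.4 (a 2-km segment = 2 kilometres).
P(N ≥ 7) = 1 − P(N ≤ 6) = 1 − Σ_{j=0}^{6} e^(−μ) μ^j/j! ≈ 0.0579.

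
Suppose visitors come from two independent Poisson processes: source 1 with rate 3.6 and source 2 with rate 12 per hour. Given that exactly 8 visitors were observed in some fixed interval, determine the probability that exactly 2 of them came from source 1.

Given the total, each event is independently from source 1 with probability p = λ_1/(λ_1+λ_2) = 3.6/15.6 ≈ 0.2308.
So K ~ Binomial(8, 3.6/15.6): P(K = 2) = C(8,2) · (3.6/15.6)^2 · (12/15.6)^6 ≈ 0.3089.

0.3089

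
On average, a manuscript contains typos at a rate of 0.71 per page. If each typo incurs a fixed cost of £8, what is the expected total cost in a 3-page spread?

£17.04

E[N] = 0.71 × 3 = 2.13 (a 3-page spread = 3 pages); E[cost] = 2.13 × £8 = £17.04.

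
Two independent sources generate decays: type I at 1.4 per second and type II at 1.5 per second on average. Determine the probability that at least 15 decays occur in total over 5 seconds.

Independent Poisson processes superpose: combined rate λ = 1.4 + 1.5 = 2.9 per second.
Over the interval, μ = 2.9 × 5 = 14.5 (5 seconds).
P(N ≥ 15) = 1 − P(N ≤ 14) ≈ 0.4824.

0.4824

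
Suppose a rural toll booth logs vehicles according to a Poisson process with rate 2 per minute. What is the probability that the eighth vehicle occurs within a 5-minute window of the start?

Over the interval, μ = 2 × 5 = 10 (a 5-minute window = 5 minutes).
The eighth arrival falls in the interval iff at least 8 events occur there: P(S_8 ≤ t) = P(N ≥ 8) = 1 − P(N ≤ 7) ≈ 0.7798.

0.7798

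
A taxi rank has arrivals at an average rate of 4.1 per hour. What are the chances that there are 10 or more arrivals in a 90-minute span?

0.0946

Over the interval, μ = 4.1 × 1.5 = 6.15 (a 90-minute span = 1.5 hours).
P(N ≥ 10) = 1 − P(N ≤ 9) = 1 − Σ_{j=0}^{9} e^(−μ) μ^j/j! ≈ 0.0946.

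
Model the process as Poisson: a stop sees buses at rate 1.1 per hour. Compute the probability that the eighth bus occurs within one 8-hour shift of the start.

Over the interval, μ = 1.1 × 8 = 8.8 (an 8-hour shift = 8 hours).
The eighth arrival falls in the interval iff at least 8 events occur there: P(S_8 ≤ t) = P(N ≥ 8) = 1 − P(N ≤ 7) ≈ 0.6522.

0.6522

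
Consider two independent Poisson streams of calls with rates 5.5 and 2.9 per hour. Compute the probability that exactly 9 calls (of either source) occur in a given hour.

Independent Poisson processes superpose: combined rate λ = 5.5 + 2.9 = 8.4 per hour.
So μ = 8.4.
P(N = 9) = e^(−8.4) · 8.4^9/9! ≈ 0.1290.

0.1290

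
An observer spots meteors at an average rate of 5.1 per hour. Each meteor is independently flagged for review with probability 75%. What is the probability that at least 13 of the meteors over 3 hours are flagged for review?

Thinning: the meteors that are flagged for review themselves form a Poisson process with rate 0.75 × 5.1 = 3.825 per hour.
Over the interval, μ = 3.825 × 3 = 11.475 (3 hours).
P(N ≥ 13) = 1 − P(N ≤ 12) ≈ 0.3642.

0.3642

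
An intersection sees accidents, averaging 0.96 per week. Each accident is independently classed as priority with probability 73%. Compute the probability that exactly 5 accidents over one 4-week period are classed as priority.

0.0874

Thinning: the accidents that are classed as priority themselves form a Poisson process with rate 0.73 × 0.96 = 0.7008 per week.
Over the interval, μ = 0.7008 × 4 = 2.8032 (a 4-week period = 4 weeks).
P(N = 5) = e^(−2.8032) · 2.8032^5/5! ≈ 0.0874.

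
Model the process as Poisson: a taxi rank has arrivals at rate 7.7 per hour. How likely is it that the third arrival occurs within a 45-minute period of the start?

0.9272

Over the interval, μ = 7.7 × 0.75 = 5.775 (a 45-minute period = 0.75 hours).
The third arrival falls in the interval iff at least 3 events occur there: P(S_3 ≤ t) = P(N ≥ 3) = 1 − P(N ≤ 2) ≈ 0.9272.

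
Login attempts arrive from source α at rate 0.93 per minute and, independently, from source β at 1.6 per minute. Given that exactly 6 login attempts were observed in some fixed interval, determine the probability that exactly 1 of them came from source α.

0.2231

Given the total, each event is independently from source α with probability p = λ_α/(λ_α+λ_β) = 0.93/2.53 ≈ 0.3676.
So K ~ Binomial(6, 0.93/2.53): P(K = 1) = C(6,1) · (0.93/2.53)^1 · (1.6/2.53)^5 ≈ 0.2231.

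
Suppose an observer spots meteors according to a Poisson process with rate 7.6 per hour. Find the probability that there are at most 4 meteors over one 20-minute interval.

0.8867

Over the interval, μ = 7.6 × 1/3 ≈ 2.53333 (a 20-minute interval = 1/3 hours).
P(N ≤ 4) = Σ_{j=0}^{4} e^(−μ) μ^j/j! ≈ 0.8867.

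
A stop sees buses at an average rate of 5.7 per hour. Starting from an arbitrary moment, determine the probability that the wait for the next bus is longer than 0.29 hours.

0.1915

The wait for the next event is exponential with rate λ = 5.7 per hour.
P(T > 0.29) = e^(−λt) = e^(−5.7 × 0.29) = e^(−1.653) ≈ 0.1915.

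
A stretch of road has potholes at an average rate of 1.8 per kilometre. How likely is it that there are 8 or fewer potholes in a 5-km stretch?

Over the interval, μ = 1.8 × 5 = 9 (a 5-km stretch = 5 kilometres).
P(N ≤ 8) = Σ_{j=0}^{8} e^(−μ) μ^j/j! ≈ 0.4557.

0.4557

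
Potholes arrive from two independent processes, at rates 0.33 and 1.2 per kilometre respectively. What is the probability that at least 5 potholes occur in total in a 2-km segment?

0.1949

Independent Poisson processes superpose: combined rate λ = 0.33 + 1.2 = 1.53 per kilometre.
Over the interval, μ = 1.53 × 2 = 3.06 (a 2-km segment = 2 kilometres).
P(N ≥ 5) = 1 − P(N ≤ 4) ≈ 0.1949.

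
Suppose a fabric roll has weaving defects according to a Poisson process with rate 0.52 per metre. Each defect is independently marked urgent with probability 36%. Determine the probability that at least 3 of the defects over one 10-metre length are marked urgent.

Thinning: the defects that are marked urgent themselves form a Poisson process with rate 0.36 × 0.52 = 0.1872 per metre.
Over the interval, μ = 0.1872 × 10 = 1.872 (a 10-metre length = 10 metres).
P(N ≥ 3) = 1 − P(N ≤ 2) ≈ 0.2887.

0.2887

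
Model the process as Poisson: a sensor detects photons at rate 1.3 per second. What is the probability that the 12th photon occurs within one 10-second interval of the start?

0.6468

Over the interval, μ = 1.3 × 10 = 13 (a 10-second interval = 10 seconds).
The 12th arrival falls in the interval iff at least 12 events occur there: P(S_12 ≤ t) = P(N ≥ 12) = 1 − P(N ≤ 11) ≈ 0.6468.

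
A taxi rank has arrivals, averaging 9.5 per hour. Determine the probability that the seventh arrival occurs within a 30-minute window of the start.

Over the interval, μ = 9.5 × 0.5 = 4.75 (a 30-minute window = 0.5 hours).
The seventh arrival falls in the interval iff at least 7 events occur there: P(S_7 ≤ t) = P(N ≥ 7) = 1 − P(N ≤ 6) ≈ 0.2022.

0.2022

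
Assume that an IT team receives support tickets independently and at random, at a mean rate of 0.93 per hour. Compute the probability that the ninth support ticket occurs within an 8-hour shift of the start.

0.3298

Over the interval, μ = 0.93 × 8 = 7.44 (an 8-hour shift = 8 hours).
The ninth arrival falls in the interval iff at least 9 events occur there: P(S_9 ≤ t) = P(N ≥ 9) = 1 − P(N ≤ 8) ≈ 0.3298.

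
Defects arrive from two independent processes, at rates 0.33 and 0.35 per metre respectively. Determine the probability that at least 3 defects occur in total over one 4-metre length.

Independent Poisson processes superpose: combined rate λ = 0.33 + 0.35 = 0.68 per metre.
Over the interval, μ = 0.68 × 4 = 2.72 (a 4-metre length = 4 metres).
P(N ≥ 3) = 1 − P(N ≤ 2) ≈ 0.5113.

0.5113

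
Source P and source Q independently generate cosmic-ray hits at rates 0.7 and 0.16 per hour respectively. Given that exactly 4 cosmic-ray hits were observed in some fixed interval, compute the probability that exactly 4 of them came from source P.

Given the total, each event is independently from source P with probability p = λ_P/(λ_P+λ_Q) = 0.7/0.86 ≈ 0.8140.
So K ~ Binomial(4, 0.7/0.86): P(K = 4) = C(4,4) · (0.7/0.86)^4 · (0.16/0.86)^0 ≈ 0.4389.

0.4389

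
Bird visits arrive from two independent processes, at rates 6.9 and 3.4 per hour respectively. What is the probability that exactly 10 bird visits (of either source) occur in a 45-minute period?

0.0921

Independent Poisson processes superpose: combined rate λ = 6.9 + 3.4 = 10.3 per hour.
Over the interval, μ = 10.3 × 0.75 = 7.725 (a 45-minute period = 0.75 hours).
P(N = 10) = e^(−7.725) · 7.725^10/10! ≈ 0.0921.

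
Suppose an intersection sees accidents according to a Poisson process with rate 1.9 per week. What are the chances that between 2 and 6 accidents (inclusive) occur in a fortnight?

Over the interval, μ = 1.9 × 2 = 3.8 (a fortnight = 2 weeks).
P(2 ≤ N ≤ 6) = Σ_{j=2}^{6} e^(−3.8) · 3.8^j/j! ≈ 0.8017.

0.8017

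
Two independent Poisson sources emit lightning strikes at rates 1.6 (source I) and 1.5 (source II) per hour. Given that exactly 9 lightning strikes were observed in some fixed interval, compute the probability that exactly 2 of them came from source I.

Given the total, each event is independently from source I with probability p = λ_I/(λ_I+λ_II) = 1.6/3.1 ≈ 0.5161.
So K ~ Binomial(9, 1.6/3.1): P(K = 2) = C(9,2) · (1.6/3.1)^2 · (1.5/3.1)^7 ≈ 0.0596.

0.0596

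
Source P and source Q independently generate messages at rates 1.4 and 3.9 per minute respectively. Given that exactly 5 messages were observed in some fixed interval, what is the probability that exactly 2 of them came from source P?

0.2780

Given the total, each event is independently from source P with probability p = λ_P/(λ_P+λ_Q) = 1.4/5.3 ≈ 0.2642.
So K ~ Binomial(5, 1.4/5.3): P(K = 2) = C(5,2) · (1.4/5.3)^2 · (3.9/5.3)^3 ≈ 0.2780.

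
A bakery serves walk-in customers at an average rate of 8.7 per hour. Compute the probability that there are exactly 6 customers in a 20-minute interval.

Over the interval, μ = 8.7 × 1/3 = 2.9 (a 20-minute interval = 1/3 hours).
P(N = 6) = e^(−μ) μ^6/6! = e^(−2.9) · 2.9^6/720 ≈ 0.0455.

0.0455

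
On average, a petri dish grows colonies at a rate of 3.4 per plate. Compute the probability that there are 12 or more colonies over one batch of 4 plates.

Over the interval, μ = 3.4 × 4 = 13.6 (a batch of 4 plates = 4 plates).
P(N ≥ 12) = 1 − P(N ≤ 11) = 1 − Σ_{j=0}^{11} e^(−μ) μ^j/j! ≈ 0.7048.

0.7048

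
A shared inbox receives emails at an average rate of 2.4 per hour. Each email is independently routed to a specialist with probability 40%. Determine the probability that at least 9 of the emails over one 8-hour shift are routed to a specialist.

Thinning: the emails that are routed to a specialist themselves form a Poisson process with rate 0.4 × 2.4 = 0.96 per hour.
Over the interval, μ = 0.96 × 8 = 7.68 (an 8-hour shift = 8 hours).
P(N ≥ 9) = 1 − P(N ≤ 8) ≈ 0.3629.

0.3629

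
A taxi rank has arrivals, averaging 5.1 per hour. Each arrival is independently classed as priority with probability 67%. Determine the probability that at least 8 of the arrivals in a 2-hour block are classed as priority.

0.3766

Thinning: the arrivals that are classed as priority themselves form a Poisson process with rate 0.67 × 5.1 = 3.417 per hour.
Over the interval, μ = 3.417 × 2 = 6.834 (a 2-hour block = 2 hours).
P(N ≥ 8) = 1 − P(N ≤ 7) ≈ 0.3766.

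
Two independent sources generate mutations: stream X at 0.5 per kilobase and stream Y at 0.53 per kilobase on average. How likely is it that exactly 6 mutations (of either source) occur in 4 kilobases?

Independent Poisson processes superpose: combined rate λ = 0.5 + 0.53 = 1.03 per kilobase.
Over the interval, μ = 1.03 × 4 = 4.12 (4 kilobases).
P(N = 6) = e^(−4.12) · 4.12^6/6! ≈ 0.1103.

0.1103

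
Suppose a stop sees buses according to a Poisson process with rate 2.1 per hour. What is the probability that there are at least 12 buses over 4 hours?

Over the interval, μ = 2.1 × 4 = 8.4 (4 hours).
P(N ≥ 12) = 1 − P(N ≤ 11) = 1 − Σ_{j=0}^{11} e^(−μ) μ^j/j! ≈ 0.1429.

0.1429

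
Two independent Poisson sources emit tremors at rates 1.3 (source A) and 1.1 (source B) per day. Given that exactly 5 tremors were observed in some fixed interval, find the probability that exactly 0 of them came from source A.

Given the total, each event is independently from source A with probability p = λ_A/(λ_A+λ_B) = 1.3/2.4 ≈ 0.5417.
So K ~ Binomial(5, 1.3/2.4): P(K = 0) = C(5,0) · (1.3/2.4)^0 · (1.1/2.4)^5 ≈ 0.0202.

0.0202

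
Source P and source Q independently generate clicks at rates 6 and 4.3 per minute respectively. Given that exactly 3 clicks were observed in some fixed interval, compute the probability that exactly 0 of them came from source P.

Given the total, each event is independently from source P with probability p = λ_P/(λ_P+λ_Q) = 6/10.3 ≈ 0.5825.
So K ~ Binomial(3, 6/10.3): P(K = 0) = C(3,0) · (6/10.3)^0 · (4.3/10.3)^3 ≈ 0.0728.

0.0728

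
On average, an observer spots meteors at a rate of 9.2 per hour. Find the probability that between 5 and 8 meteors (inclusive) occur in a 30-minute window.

Over the interval, μ = 9.2 × 0.5 = 4.6 (a 30-minute window = 0.5 hours).
P(5 ≤ N ≤ 8) = Σ_{j=5}^{8} e^(−4.6) · 4.6^j/j! ≈ 0.4417.

0.4417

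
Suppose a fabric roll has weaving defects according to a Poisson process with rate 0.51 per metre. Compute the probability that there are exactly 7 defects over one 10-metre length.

Over the interval, μ = 0.51 × 10 = 5.1 (a 10-metre length = 10 metres).
P(N = 7) = e^(−μ) μ^7/7! = e^(−5.1) · 5.1^7/5040 ≈ 0.1086.

0.1086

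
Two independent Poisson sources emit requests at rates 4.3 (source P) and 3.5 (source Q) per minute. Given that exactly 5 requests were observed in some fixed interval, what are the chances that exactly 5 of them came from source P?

0.0509

Given the total, each event is independently from source P with probability p = λ_P/(λ_P+λ_Q) = 4.3/7.8 ≈ 0.5513.
So K ~ Binomial(5, 4.3/7.8): P(K = 5) = C(5,5) · (4.3/7.8)^5 · (3.5/7.8)^0 ≈ 0.0509.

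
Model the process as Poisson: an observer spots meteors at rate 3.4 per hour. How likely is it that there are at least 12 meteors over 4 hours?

0.7048

Over the interval, μ = 3.4 × 4 = 13.6 (4 hours).
P(N ≥ 12) = 1 − P(N ≤ 11) = 1 − Σ_{j=0}^{11} e^(−μ) μ^j/j! ≈ 0.7048.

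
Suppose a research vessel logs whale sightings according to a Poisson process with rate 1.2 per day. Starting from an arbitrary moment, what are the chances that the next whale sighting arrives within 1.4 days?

Inter-arrival times are exponential with rate λ = 1.2 per day.
P(T ≤ 1.4) = 1 − e^(−λt) = 1 − e^(−1.2 × 1.4) = 1 − e^(−1.68) ≈ 0.8136.

0.8136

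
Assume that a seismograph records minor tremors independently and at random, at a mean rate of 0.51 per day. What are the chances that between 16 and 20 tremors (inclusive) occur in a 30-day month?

Over the interval, μ = 0.51 × 30 = 15.3 (a 30-day month = 30 days).
P(16 ≤ N ≤ 20) = Σ_{j=16}^{20} e^(−15.3) · 15.3^j/j! ≈ 0.3665.

0.3665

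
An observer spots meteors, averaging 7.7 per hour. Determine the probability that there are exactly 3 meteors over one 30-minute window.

0.2024

Over the interval, μ = 7.7 × 0.5 = 3.85 (a 30-minute window = 0.5 hours).
P(N = 3) = e^(−μ) μ^3/3! = e^(−3.85) · 3.85^3/6 ≈ 0.2024.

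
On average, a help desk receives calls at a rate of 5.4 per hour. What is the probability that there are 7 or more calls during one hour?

With mean μ = 5.4 per hour,
P(N ≥ 7) = 1 − P(N ≤ 6) = 1 − Σ_{j=0}^{6} e^(−μ) μ^j/j! ≈ 0.2983.

0.2983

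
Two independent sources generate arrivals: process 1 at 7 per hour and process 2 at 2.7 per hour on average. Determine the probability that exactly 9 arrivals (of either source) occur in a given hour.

0.1284

Independent Poisson processes superpose: combined rate λ = 7 + 2.7 = 9.7 per hour.
So μ = 9.7.
P(N = 9) = e^(−9.7) · 9.7^9/9! ≈ 0.1284.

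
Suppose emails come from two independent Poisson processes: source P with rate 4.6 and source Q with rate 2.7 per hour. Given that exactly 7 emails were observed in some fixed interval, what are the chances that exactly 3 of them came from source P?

Given the total, each event is independently from source P with probability p = λ_P/(λ_P+λ_Q) = 4.6/7.3 ≈ 0.6301.
So K ~ Binomial(7, 4.6/7.3): P(K = 3) = C(7,3) · (4.6/7.3)^3 · (2.7/7.3)^4 ≈ 0.1639.

0.1639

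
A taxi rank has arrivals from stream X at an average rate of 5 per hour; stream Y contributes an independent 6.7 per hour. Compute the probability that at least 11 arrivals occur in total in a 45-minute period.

Independent Poisson processes superpose: combined rate λ = 5 + 6.7 = 11.7 per hour.
Over the interval, μ = 11.7 × 0.75 = 8.775 (a 45-minute period = 0.75 hours).
P(N ≥ 11) = 1 − P(N ≤ 10) ≈ 0.2677.

0.2677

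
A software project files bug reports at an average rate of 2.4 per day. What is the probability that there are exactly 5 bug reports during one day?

0.0602

With mean μ = 2.4 per day,
P(N = 5) = e^(−μ) μ^5/5! = e^(−2.4) · 2.4^5/120 ≈ 0.0602.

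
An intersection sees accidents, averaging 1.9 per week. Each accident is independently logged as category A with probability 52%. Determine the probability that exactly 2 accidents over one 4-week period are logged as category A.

Thinning: the accidents that are logged as category A themselves form a Poisson process with rate 0.52 × 1.9 = 0.988 per week.
Over the interval, μ = 0.988 × 4 = 3.952 (a 4-week period = 4 weeks).
P(N = 2) = e^(−3.952) · 3.952^2/2! ≈ 0.1501.

0.1501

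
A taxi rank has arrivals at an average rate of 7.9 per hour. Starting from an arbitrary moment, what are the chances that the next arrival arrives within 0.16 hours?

0.7175

Inter-arrival times are exponential with rate λ = 7.9 per hour.
P(T ≤ 0.16) = 1 − e^(−λt) = 1 − e^(−7.9 × 0.16) = 1 − e^(−1.264) ≈ 0.7175.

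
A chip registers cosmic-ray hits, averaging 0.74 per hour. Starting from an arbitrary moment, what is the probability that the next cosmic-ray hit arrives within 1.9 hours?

0.7549

Inter-arrival times are exponential with rate λ = 0.74 per hour.
P(T ≤ 1.9) = 1 − e^(−λt) = 1 − e^(−0.74 × 1.9) = 1 − e^(−1.406) ≈ 0.7549.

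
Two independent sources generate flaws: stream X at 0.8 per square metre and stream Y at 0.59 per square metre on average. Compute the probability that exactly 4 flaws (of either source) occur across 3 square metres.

0.1947

Independent Poisson processes superpose: combined rate λ = 0.8 + 0.59 = 1.39 per square metre.
Over the interval, μ = 1.39 × 3 = 4.17 (3 square metres).
P(N = 4) = e^(−4.17) · 4.17^4/4! ≈ 0.1947.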